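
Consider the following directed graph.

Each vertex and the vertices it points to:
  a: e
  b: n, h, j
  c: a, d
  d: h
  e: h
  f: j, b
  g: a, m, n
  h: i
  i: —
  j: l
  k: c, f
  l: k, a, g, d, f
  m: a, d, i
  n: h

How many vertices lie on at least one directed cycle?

A vertex is on a directed cycle iff it belongs to a strongly connected component of size ≥ 2 (or has a self-loop).
The vertices on cycles are {b, f, j, k, l} — 5 in total.

5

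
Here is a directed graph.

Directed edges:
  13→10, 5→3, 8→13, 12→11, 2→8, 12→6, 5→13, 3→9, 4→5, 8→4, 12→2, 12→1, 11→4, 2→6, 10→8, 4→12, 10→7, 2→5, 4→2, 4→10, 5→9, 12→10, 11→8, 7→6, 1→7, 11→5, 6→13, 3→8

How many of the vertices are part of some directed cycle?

12

A vertex is on a directed cycle iff it belongs to a strongly connected component of size ≥ 2 (or has a self-loop).
The vertices on cycles are {1, 2, 3, 4, 5, 6, 7, 8, 10, 11, 12, 13} — 12 in total.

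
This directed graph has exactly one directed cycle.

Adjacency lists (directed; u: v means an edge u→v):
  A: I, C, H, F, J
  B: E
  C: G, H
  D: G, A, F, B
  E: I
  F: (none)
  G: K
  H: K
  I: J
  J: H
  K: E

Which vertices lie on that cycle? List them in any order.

DFS with gray/black marking from I:
I gray
  J gray
    H gray
      K gray
        E gray
          E→I: I is gray → back edge
Back edge closes the cycle I → J → H → K → E → I; its vertices are {E, H, I, J, K}.

E, H, I, J, K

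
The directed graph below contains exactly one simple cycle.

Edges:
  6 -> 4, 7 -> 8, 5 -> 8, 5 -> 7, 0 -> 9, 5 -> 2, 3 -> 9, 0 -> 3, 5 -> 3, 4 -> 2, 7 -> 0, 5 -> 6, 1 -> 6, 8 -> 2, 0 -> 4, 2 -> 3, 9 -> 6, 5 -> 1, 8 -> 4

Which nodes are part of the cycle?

DFS with gray/black marking from 2:
2 gray
  3 gray
    9 gray
      6 gray
        4 gray
          4→2: 2 is gray → back edge
Back edge closes the cycle 2 → 3 → 9 → 6 → 4 → 2; its vertices are {2, 3, 4, 6, 9}.

2, 3, 4, 6, 9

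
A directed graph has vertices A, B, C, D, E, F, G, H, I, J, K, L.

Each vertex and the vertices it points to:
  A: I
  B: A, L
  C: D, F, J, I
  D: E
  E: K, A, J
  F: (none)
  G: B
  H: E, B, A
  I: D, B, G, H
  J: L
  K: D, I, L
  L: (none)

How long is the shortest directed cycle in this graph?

3

For each vertex v, BFS finds the shortest path from v back to v.
The shortest such closed walk is I → B → A → I, length 3.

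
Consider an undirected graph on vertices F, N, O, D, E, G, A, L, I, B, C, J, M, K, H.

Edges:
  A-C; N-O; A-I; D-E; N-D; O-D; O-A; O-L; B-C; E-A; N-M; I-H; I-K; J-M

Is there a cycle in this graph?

Yes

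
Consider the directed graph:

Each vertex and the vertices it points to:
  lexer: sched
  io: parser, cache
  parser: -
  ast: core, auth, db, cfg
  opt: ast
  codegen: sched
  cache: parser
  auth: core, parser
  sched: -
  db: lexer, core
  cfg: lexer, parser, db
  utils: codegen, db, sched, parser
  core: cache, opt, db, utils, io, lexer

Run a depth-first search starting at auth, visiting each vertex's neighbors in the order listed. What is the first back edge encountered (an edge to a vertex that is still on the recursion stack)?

ast→core

DFS from auth (visiting each vertex's neighbors in the order listed); mark gray on enter, black on exit:
auth gray
  core gray
    cache gray
      parser gray
      parser black
    cache black
    opt gray
      ast gray
        ast→core: core is gray → back edge
First back edge: ast → core.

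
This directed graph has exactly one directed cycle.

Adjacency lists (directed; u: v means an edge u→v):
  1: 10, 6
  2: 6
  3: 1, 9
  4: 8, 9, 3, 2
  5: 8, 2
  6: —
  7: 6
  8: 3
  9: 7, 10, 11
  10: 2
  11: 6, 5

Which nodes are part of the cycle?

3, 5, 8, 9, 11

DFS with gray/black marking from 3:
3 gray
  1 gray
    10 gray
      2 gray
        6 gray
        6 black
      2 black
    10 black
    1→6: 6 black — skip
  1 black
  9 gray
    7 gray
      7→6: 6 black — skip
    7 black
    9→10: 10 black — skip
    11 gray
      11→6: 6 black — skip
      5 gray
        8 gray
          8→3: 3 is gray → back edge
Back edge closes the cycle 3 → 9 → 11 → 5 → 8 → 3; its vertices are {3, 5, 8, 9, 11}.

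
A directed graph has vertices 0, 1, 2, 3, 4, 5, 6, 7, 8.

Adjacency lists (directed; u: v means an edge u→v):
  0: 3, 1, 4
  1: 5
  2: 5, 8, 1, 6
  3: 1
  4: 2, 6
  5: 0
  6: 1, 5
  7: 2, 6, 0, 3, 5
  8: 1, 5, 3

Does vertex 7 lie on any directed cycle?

No

7 lies on a cycle iff there is a path from 7 back to itself.
Exploring from 7, it never reaches itself; equivalently, its strongly connected component is a singleton.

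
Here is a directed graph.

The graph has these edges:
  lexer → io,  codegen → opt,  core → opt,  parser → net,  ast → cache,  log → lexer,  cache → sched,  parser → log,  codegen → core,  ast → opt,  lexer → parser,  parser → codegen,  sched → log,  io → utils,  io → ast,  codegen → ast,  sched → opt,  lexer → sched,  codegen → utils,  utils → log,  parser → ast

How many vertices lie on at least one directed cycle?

A vertex is on a directed cycle iff it belongs to a strongly connected component of size ≥ 2 (or has a self-loop).
The vertices on cycles are {io, ast, log, cache, lexer, sched, utils, parser, codegen} — 9 in total.

9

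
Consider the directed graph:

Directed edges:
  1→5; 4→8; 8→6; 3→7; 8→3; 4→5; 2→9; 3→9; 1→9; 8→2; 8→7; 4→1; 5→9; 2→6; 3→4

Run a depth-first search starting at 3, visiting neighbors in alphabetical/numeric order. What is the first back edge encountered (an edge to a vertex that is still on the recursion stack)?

DFS from 3 (visiting neighbors in alphabetical/numeric order); mark gray on enter, black on exit:
3 gray
  4 gray
    1 gray
      5 gray
        9 gray
        9 black
      5 black
      1→9: 9 black — skip
    1 black
    4→5: 5 black — skip
    8 gray
      2 gray
        6 gray
        6 black
        2→9: 9 black — skip
      2 black
      8→3: 3 is gray → back edge
First back edge: 8 → 3.

8→3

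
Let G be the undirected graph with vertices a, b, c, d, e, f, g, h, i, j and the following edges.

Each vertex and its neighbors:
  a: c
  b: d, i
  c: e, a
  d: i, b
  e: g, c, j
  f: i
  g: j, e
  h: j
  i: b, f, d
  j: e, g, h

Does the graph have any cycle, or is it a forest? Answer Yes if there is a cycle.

Yes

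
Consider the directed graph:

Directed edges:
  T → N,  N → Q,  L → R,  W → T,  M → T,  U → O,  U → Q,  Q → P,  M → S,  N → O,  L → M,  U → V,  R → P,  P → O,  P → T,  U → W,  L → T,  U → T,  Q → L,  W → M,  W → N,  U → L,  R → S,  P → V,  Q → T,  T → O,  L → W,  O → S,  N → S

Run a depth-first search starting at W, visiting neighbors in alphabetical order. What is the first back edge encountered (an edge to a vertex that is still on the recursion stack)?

L→M

DFS from W (visiting neighbors in alphabetical order); mark gray on enter, black on exit:
W gray
  M gray
    S gray
    S black
    T gray
      N gray
        O gray
          O→S: S black — skip
        O black
        Q gray
          L gray
            L→M: M is gray → back edge
First back edge: L → M.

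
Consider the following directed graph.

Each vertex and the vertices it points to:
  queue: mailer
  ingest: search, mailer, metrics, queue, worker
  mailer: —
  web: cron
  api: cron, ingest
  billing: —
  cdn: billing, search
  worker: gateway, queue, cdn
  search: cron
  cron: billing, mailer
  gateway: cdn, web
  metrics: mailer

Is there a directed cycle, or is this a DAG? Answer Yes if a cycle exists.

DFS with white/gray/black marking, starting from web:
web gray
  cron gray
    billing gray
    billing black
    mailer gray
    mailer black
  cron black
web black
queue gray
  queue→mailer: mailer black — skip
queue black
ingest gray
  search gray
    search→cron: cron black — skip
  search black
  ingest→mailer: mailer black — skip
  metrics gray
    metrics→mailer: mailer black — skip
  metrics black
  ingest→queue: queue black — skip
  worker gray
    gateway gray
      cdn gray
        cdn→billing: billing black — skip
        cdn→search: search black — skip
      cdn black
      gateway→web: web black — skip
    gateway black
    worker→queue: queue black — skip
    worker→cdn: cdn black — skip
  worker black
ingest black
api gray
  api→cron: cron black — skip
  api→ingest: ingest black — skip
api black
Every edge goes to a white or black vertex — no back edge, so the graph is acyclic.

No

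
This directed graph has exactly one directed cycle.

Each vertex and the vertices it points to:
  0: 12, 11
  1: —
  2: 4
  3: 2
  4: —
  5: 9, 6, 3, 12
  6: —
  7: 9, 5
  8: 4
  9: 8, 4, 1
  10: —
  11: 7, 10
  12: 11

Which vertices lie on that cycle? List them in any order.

5, 7, 11, 12

DFS with gray/black marking from 11:
11 gray
  7 gray
    9 gray
      8 gray
        4 gray
        4 black
      8 black
      9→4: 4 black — skip
      1 gray
      1 black
    9 black
    5 gray
      5→9: 9 black — skip
      6 gray
      6 black
      3 gray
        2 gray
          2→4: 4 black — skip
        2 black
      3 black
      12 gray
        12→11: 11 is gray → back edge
Back edge closes the cycle 11 → 7 → 5 → 12 → 11; its vertices are {5, 7, 11, 12}.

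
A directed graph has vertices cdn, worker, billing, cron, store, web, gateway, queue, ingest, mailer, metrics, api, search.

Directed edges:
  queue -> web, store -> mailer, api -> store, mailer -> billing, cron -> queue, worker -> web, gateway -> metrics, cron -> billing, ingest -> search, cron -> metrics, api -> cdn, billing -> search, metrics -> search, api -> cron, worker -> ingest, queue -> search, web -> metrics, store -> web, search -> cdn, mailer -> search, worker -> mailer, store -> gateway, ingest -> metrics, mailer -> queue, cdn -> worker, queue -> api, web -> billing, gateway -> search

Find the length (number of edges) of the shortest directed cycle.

For each vertex v, BFS finds the shortest path from v back to v.
The shortest such closed walk is api → cron → queue → api, length 3.

3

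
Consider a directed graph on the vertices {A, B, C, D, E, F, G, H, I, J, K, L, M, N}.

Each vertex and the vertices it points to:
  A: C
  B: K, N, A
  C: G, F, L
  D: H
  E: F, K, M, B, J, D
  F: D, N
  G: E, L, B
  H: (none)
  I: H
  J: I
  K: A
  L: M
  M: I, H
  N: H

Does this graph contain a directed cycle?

Yes

DFS with white/gray/black marking, starting from K:
K gray
  A gray
    C gray
      G gray
        E gray
          F gray
            D gray
              H gray
              H black
            D black
            N gray
              N→H: H black — skip
            N black
          F black
          E→K: K is gray → back edge
Back edge found, so a cycle exists: K → A → C → G → E → K.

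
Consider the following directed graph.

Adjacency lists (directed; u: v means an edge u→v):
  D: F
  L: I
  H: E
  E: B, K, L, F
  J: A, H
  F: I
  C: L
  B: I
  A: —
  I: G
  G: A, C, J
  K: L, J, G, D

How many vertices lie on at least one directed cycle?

11

A vertex is on a directed cycle iff it belongs to a strongly connected component of size ≥ 2 (or has a self-loop).
The vertices on cycles are {B, C, D, E, F, G, H, I, J, K, L} — 11 in total.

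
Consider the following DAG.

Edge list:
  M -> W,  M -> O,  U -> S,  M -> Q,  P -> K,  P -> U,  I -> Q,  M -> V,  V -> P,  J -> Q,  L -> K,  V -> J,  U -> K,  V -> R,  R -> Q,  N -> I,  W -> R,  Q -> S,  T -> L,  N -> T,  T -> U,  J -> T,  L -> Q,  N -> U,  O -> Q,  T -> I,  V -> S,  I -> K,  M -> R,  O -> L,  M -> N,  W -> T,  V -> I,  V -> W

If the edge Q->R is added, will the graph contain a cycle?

Adding Q→R creates a cycle iff R can already reach Q.
Path from R: R → Q.
So R → … → Q → R is a cycle.

Yes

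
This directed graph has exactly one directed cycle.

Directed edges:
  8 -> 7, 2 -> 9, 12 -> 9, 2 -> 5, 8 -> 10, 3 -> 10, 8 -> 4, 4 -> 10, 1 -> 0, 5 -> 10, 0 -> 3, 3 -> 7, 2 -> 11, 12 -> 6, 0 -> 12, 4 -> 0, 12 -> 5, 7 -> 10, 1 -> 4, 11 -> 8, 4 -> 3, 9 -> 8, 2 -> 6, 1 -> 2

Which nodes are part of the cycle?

DFS with gray/black marking from 0:
0 gray
  3 gray
    10 gray
    10 black
    7 gray
      7→10: 10 black — skip
    7 black
  3 black
  12 gray
    9 gray
      8 gray
        8→7: 7 black — skip
        4 gray
          4→10: 10 black — skip
          4→0: 0 is gray → back edge
Back edge closes the cycle 0 → 12 → 9 → 8 → 4 → 0; its vertices are {0, 4, 8, 9, 12}.

0, 4, 8, 9, 12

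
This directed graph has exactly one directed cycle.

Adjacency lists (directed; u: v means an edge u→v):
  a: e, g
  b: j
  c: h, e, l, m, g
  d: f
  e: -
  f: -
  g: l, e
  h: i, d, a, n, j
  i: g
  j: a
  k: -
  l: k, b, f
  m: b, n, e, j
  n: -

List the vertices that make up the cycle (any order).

DFS with gray/black marking from l:
l gray
  k gray
  k black
  b gray
    j gray
      a gray
        e gray
        e black
        g gray
          g→l: l is gray → back edge
Back edge closes the cycle l → b → j → a → g → l; its vertices are {a, b, g, j, l}.

a, b, g, j, l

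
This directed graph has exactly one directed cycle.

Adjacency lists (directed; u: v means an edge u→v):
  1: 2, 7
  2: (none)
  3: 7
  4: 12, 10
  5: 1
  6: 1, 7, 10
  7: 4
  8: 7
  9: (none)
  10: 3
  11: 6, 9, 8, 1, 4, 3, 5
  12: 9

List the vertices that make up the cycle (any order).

3, 4, 7, 10

DFS with gray/black marking from 4:
4 gray
  12 gray
    9 gray
    9 black
  12 black
  10 gray
    3 gray
      7 gray
        7→4: 4 is gray → back edge
Back edge closes the cycle 4 → 10 → 3 → 7 → 4; its vertices are {3, 4, 7, 10}.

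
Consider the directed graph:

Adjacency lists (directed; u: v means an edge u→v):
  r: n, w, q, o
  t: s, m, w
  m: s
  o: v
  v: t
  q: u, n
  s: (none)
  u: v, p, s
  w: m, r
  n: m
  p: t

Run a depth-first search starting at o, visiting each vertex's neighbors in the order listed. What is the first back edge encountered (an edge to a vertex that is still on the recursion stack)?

r→w

DFS from o (visiting each vertex's neighbors in the order listed); mark gray on enter, black on exit:
o gray
  v gray
    t gray
      s gray
      s black
      m gray
        m→s: s black — skip
      m black
      w gray
        w→m: m black — skip
        r gray
          n gray
            n→m: m black — skip
          n black
          r→w: w is gray → back edge
First back edge: r → w.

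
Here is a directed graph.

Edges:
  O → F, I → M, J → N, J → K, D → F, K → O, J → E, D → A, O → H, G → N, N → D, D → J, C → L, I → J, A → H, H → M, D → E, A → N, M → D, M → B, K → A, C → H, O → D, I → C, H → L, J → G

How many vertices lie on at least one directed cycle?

A vertex is on a directed cycle iff it belongs to a strongly connected component of size ≥ 2 (or has a self-loop).
The vertices on cycles are {A, D, G, H, J, K, M, N, O} — 9 in total.

9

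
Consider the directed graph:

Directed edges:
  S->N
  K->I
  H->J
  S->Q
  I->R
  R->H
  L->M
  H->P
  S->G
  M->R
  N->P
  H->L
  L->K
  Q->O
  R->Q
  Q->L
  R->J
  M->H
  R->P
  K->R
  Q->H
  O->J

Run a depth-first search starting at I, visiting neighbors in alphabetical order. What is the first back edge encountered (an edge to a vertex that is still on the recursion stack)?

K→I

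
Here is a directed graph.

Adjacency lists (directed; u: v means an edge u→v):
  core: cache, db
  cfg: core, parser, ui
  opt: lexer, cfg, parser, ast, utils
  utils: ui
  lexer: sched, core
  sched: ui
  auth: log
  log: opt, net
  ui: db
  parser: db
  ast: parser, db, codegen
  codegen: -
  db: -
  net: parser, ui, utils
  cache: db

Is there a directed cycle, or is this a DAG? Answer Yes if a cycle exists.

No

DFS with white/gray/black marking, starting from auth:
auth gray
  log gray
    opt gray
      lexer gray
        sched gray
          ui gray
            db gray
            db black
          ui black
        sched black
        core gray
          cache gray
            cache→db: db black — skip
          cache black
          core→db: db black — skip
        core black
      lexer black
      cfg gray
        cfg→core: core black — skip
        parser gray
          parser→db: db black — skip
        parser black
        cfg→ui: ui black — skip
      cfg black
      opt→parser: parser black — skip
      ast gray
        ast→parser: parser black — skip
        ast→db: db black — skip
        codegen gray
        codegen black
      ast black
      utils gray
        utils→ui: ui black — skip
      utils black
    opt black
    net gray
      net→parser: parser black — skip
      net→ui: ui black — skip
      net→utils: utils black — skip
    net black
  log black
auth black
Every edge goes to a white or black vertex — no back edge, so the graph is acyclic.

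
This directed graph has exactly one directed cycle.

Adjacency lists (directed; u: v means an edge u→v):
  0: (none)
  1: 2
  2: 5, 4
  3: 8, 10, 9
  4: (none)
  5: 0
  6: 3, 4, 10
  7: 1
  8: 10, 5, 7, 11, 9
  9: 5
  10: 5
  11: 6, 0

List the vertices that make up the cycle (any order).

3, 6, 8, 11

DFS with gray/black marking from 8:
8 gray
  10 gray
    5 gray
      0 gray
      0 black
    5 black
  10 black
  8→5: 5 black — skip
  7 gray
    1 gray
      2 gray
        2→5: 5 black — skip
        4 gray
        4 black
      2 black
    1 black
  7 black
  11 gray
    6 gray
      3 gray
        3→8: 8 is gray → back edge
Back edge closes the cycle 8 → 11 → 6 → 3 → 8; its vertices are {3, 6, 8, 11}.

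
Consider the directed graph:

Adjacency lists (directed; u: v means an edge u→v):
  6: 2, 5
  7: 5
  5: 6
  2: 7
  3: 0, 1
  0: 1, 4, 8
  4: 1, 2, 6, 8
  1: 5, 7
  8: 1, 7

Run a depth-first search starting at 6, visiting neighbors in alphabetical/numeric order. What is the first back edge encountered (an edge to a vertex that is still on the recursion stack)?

5->6

DFS from 6 (visiting neighbors in alphabetical/numeric order); mark gray on enter, black on exit:
6 gray
  2 gray
    7 gray
      5 gray
        5→6: 6 is gray → back edge
First back edge: 5 → 6.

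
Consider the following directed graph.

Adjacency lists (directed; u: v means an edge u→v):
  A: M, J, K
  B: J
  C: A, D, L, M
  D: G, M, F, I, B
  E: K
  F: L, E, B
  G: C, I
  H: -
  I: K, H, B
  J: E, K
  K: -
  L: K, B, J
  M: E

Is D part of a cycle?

D is on a cycle iff D can reach itself via ≥1 edge.
D → G → C → D — yes.

Yes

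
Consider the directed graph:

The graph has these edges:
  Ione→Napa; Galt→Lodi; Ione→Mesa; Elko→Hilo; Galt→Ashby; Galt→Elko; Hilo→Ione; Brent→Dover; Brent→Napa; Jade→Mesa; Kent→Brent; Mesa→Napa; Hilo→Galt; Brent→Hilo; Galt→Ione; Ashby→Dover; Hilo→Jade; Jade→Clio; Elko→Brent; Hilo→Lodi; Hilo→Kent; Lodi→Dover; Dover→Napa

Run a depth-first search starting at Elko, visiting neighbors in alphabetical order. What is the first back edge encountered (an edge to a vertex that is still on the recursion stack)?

DFS from Elko (visiting neighbors in alphabetical order); mark gray on enter, black on exit:
Elko gray
  Brent gray
    Dover gray
      Napa gray
      Napa black
    Dover black
    Hilo gray
      Galt gray
        Ashby gray
          Ashby→Dover: Dover black — skip
        Ashby black
        Galt→Elko: Elko is gray → back edge
First back edge: Galt → Elko.

Galt→Elko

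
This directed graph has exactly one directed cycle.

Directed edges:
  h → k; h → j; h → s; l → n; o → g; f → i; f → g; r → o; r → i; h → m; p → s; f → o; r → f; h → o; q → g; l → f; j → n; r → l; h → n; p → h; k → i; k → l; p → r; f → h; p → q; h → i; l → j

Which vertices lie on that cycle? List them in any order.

DFS with gray/black marking from h:
h gray
  s gray
  s black
  i gray
  i black
  j gray
    n gray
    n black
  j black
  o gray
    g gray
    g black
  o black
  h→n: n black — skip
  m gray
  m black
  k gray
    l gray
      f gray
        f→h: h is gray → back edge
Back edge closes the cycle h → k → l → f → h; its vertices are {f, h, k, l}.

f, h, k, l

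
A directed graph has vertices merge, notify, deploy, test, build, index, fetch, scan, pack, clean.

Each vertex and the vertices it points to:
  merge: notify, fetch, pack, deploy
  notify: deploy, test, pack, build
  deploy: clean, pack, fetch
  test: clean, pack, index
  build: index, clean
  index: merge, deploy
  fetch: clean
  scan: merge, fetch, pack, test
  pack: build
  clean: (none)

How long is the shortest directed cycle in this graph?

For each vertex v, BFS finds the shortest path from v back to v.
The shortest such closed walk is merge → notify → build → index → merge, length 4.

4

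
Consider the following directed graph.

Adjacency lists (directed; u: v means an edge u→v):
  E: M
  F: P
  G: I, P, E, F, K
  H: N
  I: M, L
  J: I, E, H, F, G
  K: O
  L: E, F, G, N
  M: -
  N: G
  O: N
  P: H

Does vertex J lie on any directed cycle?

No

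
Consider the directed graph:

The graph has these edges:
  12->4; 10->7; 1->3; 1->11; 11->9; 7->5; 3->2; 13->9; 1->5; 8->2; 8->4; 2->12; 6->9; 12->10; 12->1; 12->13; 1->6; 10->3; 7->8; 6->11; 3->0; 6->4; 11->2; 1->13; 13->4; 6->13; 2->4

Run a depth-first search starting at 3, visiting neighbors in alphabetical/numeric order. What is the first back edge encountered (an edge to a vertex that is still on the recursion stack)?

1→3

DFS from 3 (visiting neighbors in alphabetical/numeric order); mark gray on enter, black on exit:
3 gray
  0 gray
  0 black
  2 gray
    4 gray
    4 black
    12 gray
      1 gray
        1→3: 3 is gray → back edge
First back edge: 1 → 3.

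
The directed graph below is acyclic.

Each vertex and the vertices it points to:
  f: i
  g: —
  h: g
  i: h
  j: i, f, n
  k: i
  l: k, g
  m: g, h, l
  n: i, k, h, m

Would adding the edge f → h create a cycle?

No

Adding f→h creates a cycle iff h can already reach f.
Explore from h: no path reaches f. The graph stays acyclic.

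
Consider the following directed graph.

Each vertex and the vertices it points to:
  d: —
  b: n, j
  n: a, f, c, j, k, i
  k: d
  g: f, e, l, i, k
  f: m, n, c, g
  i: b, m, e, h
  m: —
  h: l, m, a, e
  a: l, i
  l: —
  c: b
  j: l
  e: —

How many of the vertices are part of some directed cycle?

8

A vertex is on a directed cycle iff it belongs to a strongly connected component of size ≥ 2 (or has a self-loop).
The vertices on cycles are {a, b, c, f, g, h, i, n} — 8 in total.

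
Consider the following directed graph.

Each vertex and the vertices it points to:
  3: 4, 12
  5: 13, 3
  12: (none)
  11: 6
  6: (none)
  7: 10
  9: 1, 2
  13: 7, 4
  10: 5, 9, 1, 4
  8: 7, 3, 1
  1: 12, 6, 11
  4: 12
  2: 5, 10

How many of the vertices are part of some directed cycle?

6

A vertex is on a directed cycle iff it belongs to a strongly connected component of size ≥ 2 (or has a self-loop).
The vertices on cycles are {2, 5, 7, 9, 10, 13} — 6 in total.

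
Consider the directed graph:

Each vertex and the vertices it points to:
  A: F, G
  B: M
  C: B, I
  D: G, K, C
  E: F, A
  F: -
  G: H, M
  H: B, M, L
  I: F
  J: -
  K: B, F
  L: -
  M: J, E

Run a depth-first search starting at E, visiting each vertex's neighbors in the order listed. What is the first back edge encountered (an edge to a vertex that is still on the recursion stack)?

M→E

DFS from E (visiting each vertex's neighbors in the order listed); mark gray on enter, black on exit:
E gray
  F gray
  F black
  A gray
    A→F: F black — skip
    G gray
      H gray
        B gray
          M gray
            J gray
            J black
            M→E: E is gray → back edge
First back edge: M → E.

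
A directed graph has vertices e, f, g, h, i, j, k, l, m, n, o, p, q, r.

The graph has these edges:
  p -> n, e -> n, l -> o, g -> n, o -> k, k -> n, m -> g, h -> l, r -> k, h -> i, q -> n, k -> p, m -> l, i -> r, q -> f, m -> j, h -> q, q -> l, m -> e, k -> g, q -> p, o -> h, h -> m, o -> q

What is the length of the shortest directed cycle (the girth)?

3

For each vertex v, BFS finds the shortest path from v back to v.
The shortest such closed walk is o → h → l → o, length 3.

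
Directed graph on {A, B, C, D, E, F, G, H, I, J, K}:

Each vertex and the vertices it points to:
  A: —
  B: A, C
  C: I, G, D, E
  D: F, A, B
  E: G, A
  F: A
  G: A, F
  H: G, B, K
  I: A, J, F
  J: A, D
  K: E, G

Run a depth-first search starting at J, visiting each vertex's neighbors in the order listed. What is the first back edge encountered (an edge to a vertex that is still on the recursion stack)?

DFS from J (visiting each vertex's neighbors in the order listed); mark gray on enter, black on exit:
J gray
  A gray
  A black
  D gray
    F gray
      F→A: A black — skip
    F black
    D→A: A black — skip
    B gray
      B→A: A black — skip
      C gray
        I gray
          I→A: A black — skip
          I→J: J is gray → back edge
First back edge: I → J.

I→J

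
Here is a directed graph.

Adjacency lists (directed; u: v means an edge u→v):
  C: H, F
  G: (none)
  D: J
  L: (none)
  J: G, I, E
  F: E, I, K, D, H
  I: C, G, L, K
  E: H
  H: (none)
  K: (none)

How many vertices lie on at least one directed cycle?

A vertex is on a directed cycle iff it belongs to a strongly connected component of size ≥ 2 (or has a self-loop).
The vertices on cycles are {C, D, F, I, J} — 5 in total.

5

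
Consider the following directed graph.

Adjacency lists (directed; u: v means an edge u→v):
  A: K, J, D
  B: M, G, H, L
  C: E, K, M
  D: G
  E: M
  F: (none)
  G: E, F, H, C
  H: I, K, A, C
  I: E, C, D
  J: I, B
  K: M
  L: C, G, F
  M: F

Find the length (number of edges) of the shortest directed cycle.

4

For each vertex v, BFS finds the shortest path from v back to v.
The shortest such closed walk is A → D → G → H → A, length 4.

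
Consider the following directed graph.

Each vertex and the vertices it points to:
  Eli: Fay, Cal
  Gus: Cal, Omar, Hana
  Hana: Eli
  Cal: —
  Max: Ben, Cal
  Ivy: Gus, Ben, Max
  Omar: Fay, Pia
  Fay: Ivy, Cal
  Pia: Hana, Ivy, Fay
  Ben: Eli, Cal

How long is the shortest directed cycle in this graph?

For each vertex v, BFS finds the shortest path from v back to v.
The shortest such closed walk is Pia → Ivy → Gus → Omar → Pia, length 4.

4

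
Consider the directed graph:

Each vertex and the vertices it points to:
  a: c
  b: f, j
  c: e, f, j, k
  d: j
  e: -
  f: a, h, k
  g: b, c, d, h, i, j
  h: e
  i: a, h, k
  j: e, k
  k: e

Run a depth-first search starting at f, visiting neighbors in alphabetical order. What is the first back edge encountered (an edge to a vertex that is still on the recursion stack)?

DFS from f (visiting neighbors in alphabetical order); mark gray on enter, black on exit:
f gray
  a gray
    c gray
      e gray
      e black
      c→f: f is gray → back edge
First back edge: c → f.

c→f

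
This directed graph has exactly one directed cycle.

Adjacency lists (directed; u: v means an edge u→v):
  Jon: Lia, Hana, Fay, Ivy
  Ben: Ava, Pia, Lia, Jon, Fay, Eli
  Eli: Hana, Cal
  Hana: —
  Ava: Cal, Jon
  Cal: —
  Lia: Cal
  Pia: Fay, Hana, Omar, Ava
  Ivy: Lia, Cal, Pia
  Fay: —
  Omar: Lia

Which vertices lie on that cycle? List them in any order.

DFS with gray/black marking from Pia:
Pia gray
  Fay gray
  Fay black
  Hana gray
  Hana black
  Omar gray
    Lia gray
      Cal gray
      Cal black
    Lia black
  Omar black
  Ava gray
    Ava→Cal: Cal black — skip
    Jon gray
      Jon→Lia: Lia black — skip
      Jon→Hana: Hana black — skip
      Jon→Fay: Fay black — skip
      Ivy gray
        Ivy→Lia: Lia black — skip
        Ivy→Cal: Cal black — skip
        Ivy→Pia: Pia is gray → back edge
Back edge closes the cycle Pia → Ava → Jon → Ivy → Pia; its vertices are {Ava, Ivy, Jon, Pia}.

Ava, Ivy, Jon, Pia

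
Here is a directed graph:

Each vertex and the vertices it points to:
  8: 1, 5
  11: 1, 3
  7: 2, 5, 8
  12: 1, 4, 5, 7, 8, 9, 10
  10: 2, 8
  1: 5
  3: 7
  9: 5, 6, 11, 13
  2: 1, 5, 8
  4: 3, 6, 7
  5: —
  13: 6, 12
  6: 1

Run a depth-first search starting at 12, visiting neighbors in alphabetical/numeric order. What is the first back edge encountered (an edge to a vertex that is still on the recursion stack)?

DFS from 12 (visiting neighbors in alphabetical/numeric order); mark gray on enter, black on exit:
12 gray
  1 gray
    5 gray
    5 black
  1 black
  4 gray
    3 gray
      7 gray
        2 gray
          2→1: 1 black — skip
          2→5: 5 black — skip
          8 gray
            8→1: 1 black — skip
            8→5: 5 black — skip
          8 black
        2 black
        7→5: 5 black — skip
        7→8: 8 black — skip
      7 black
    3 black
    6 gray
      6→1: 1 black — skip
    6 black
    4→7: 7 black — skip
  4 black
  12→5: 5 black — skip
  12→7: 7 black — skip
  12→8: 8 black — skip
  9 gray
    9→5: 5 black — skip
    9→6: 6 black — skip
    11 gray
      11→1: 1 black — skip
      11→3: 3 black — skip
    11 black
    13 gray
      13→6: 6 black — skip
      13→12: 12 is gray → back edge
First back edge: 13 → 12.

13→12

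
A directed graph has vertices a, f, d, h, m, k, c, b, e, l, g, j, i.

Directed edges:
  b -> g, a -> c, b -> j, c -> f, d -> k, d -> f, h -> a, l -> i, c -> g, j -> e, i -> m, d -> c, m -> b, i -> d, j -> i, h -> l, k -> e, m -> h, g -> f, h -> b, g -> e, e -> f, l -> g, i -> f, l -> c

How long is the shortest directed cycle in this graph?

For each vertex v, BFS finds the shortest path from v back to v.
The shortest such closed walk is i → m → b → j → i, length 4.

4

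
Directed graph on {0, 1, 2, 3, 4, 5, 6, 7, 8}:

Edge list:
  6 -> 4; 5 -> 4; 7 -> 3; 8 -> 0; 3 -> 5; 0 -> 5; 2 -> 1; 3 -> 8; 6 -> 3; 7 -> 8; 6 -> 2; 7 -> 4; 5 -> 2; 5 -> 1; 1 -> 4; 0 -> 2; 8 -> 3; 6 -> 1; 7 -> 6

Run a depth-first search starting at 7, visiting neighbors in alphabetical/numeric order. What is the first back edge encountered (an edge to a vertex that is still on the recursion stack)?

DFS from 7 (visiting neighbors in alphabetical/numeric order); mark gray on enter, black on exit:
7 gray
  3 gray
    5 gray
      1 gray
        4 gray
        4 black
      1 black
      2 gray
        2→1: 1 black — skip
      2 black
      5→4: 4 black — skip
    5 black
    8 gray
      0 gray
        0→2: 2 black — skip
        0→5: 5 black — skip
      0 black
      8→3: 3 is gray → back edge
First back edge: 8 → 3.

8→3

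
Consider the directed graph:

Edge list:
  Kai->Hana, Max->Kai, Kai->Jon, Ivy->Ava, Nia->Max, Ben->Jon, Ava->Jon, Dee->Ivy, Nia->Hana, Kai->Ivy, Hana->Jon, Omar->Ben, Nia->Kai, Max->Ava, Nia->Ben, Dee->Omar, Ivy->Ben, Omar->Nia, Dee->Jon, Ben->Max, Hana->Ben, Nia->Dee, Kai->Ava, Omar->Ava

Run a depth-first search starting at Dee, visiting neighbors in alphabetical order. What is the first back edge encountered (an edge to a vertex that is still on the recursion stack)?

DFS from Dee (visiting neighbors in alphabetical order); mark gray on enter, black on exit:
Dee gray
  Ivy gray
    Ava gray
      Jon gray
      Jon black
    Ava black
    Ben gray
      Ben→Jon: Jon black — skip
      Max gray
        Max→Ava: Ava black — skip
        Kai gray
          Kai→Ava: Ava black — skip
          Hana gray
            Hana→Ben: Ben is gray → back edge
First back edge: Hana → Ben.

Hana→Ben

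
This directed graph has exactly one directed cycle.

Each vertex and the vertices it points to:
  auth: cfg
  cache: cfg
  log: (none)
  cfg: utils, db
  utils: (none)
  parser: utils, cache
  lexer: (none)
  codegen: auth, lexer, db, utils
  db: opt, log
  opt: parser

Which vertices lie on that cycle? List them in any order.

DFS with gray/black marking from db:
db gray
  opt gray
    parser gray
      utils gray
      utils black
      cache gray
        cfg gray
          cfg→utils: utils black — skip
          cfg→db: db is gray → back edge
Back edge closes the cycle db → opt → parser → cache → cfg → db; its vertices are {db, cfg, opt, cache, parser}.

db, cfg, opt, cache, parser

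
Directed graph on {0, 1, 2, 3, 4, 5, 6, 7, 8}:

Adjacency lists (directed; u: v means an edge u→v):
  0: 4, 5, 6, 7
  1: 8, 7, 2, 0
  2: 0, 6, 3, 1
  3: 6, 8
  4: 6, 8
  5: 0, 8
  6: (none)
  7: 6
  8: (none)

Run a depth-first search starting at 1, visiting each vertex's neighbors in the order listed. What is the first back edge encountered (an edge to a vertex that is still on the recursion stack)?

DFS from 1 (visiting each vertex's neighbors in the order listed); mark gray on enter, black on exit:
1 gray
  8 gray
  8 black
  7 gray
    6 gray
    6 black
  7 black
  2 gray
    0 gray
      4 gray
        4→6: 6 black — skip
        4→8: 8 black — skip
      4 black
      5 gray
        5→0: 0 is gray → back edge
First back edge: 5 → 0.

5→0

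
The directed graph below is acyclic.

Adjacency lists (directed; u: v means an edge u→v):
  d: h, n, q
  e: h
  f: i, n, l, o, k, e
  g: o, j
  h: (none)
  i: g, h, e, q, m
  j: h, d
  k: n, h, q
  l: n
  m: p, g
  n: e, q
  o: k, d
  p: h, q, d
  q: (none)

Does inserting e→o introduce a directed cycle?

Yes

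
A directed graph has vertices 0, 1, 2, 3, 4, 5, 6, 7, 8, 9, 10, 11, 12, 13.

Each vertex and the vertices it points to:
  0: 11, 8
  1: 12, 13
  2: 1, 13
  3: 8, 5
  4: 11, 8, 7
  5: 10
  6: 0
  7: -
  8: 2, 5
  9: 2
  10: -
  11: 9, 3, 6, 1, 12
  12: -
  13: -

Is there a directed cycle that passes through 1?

No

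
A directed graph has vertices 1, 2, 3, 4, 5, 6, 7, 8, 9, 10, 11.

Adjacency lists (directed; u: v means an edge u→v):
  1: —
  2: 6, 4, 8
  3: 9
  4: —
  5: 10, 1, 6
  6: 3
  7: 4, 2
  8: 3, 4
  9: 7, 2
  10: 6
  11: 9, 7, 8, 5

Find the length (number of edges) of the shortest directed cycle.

4

For each vertex v, BFS finds the shortest path from v back to v.
The shortest such closed walk is 8 → 3 → 9 → 2 → 8, length 4.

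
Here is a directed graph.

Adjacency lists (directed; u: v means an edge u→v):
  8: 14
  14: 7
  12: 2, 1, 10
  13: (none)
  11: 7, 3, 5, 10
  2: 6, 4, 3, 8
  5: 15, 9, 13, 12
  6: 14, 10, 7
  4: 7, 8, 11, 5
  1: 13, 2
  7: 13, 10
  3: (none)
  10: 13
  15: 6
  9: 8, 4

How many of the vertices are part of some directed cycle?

7

A vertex is on a directed cycle iff it belongs to a strongly connected component of size ≥ 2 (or has a self-loop).
The vertices on cycles are {1, 2, 4, 5, 9, 11, 12} — 7 in total.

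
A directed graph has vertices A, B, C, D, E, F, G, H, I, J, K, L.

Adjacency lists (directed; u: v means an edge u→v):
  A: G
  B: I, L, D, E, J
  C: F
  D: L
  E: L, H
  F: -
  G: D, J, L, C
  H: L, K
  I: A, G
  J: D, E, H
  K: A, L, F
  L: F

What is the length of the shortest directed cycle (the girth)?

5

For each vertex v, BFS finds the shortest path from v back to v.
The shortest such closed walk is A → G → J → H → K → A, length 5.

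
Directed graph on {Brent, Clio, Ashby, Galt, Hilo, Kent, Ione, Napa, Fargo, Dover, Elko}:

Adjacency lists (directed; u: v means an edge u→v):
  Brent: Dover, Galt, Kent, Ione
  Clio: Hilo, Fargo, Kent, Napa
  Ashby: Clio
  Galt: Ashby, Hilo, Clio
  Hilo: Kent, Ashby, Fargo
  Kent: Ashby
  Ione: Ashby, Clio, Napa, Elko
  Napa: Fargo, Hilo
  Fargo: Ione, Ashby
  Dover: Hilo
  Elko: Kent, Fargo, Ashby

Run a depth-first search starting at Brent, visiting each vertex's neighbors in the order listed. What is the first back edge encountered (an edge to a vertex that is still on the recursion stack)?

Clio→Hilo

DFS from Brent (visiting each vertex's neighbors in the order listed); mark gray on enter, black on exit:
Brent gray
  Dover gray
    Hilo gray
      Kent gray
        Ashby gray
          Clio gray
            Clio→Hilo: Hilo is gray → back edge
First back edge: Clio → Hilo.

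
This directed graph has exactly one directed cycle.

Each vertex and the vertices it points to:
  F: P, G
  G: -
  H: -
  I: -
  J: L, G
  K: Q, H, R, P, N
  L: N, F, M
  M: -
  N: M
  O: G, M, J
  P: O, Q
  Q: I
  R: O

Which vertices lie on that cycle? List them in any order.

DFS with gray/black marking from P:
P gray
  O gray
    G gray
    G black
    M gray
    M black
    J gray
      L gray
        N gray
          N→M: M black — skip
        N black
        F gray
          F→P: P is gray → back edge
Back edge closes the cycle P → O → J → L → F → P; its vertices are {F, J, L, O, P}.

F, J, L, O, P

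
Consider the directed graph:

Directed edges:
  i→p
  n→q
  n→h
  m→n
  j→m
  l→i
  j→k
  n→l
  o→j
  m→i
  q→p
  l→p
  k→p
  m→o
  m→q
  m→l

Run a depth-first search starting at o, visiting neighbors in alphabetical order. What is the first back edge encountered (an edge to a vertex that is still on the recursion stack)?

m→o

DFS from o (visiting neighbors in alphabetical order); mark gray on enter, black on exit:
o gray
  j gray
    k gray
      p gray
      p black
    k black
    m gray
      i gray
        i→p: p black — skip
      i black
      l gray
        l→i: i black — skip
        l→p: p black — skip
      l black
      n gray
        h gray
        h black
        n→l: l black — skip
        q gray
          q→p: p black — skip
        q black
      n black
      m→o: o is gray → back edge
First back edge: m → o.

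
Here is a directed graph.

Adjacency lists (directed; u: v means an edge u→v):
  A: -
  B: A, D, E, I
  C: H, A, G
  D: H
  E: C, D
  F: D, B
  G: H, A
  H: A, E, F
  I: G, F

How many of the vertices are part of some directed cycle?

8

A vertex is on a directed cycle iff it belongs to a strongly connected component of size ≥ 2 (or has a self-loop).
The vertices on cycles are {B, C, D, E, F, G, H, I} — 8 in total.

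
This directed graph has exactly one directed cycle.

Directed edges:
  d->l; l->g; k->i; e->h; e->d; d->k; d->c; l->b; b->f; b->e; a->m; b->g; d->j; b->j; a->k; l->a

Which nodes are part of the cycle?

DFS with gray/black marking from l:
l gray
  g gray
  g black
  a gray
    m gray
    m black
    k gray
      i gray
      i black
    k black
  a black
  b gray
    f gray
    f black
    j gray
    j black
    b→g: g black — skip
    e gray
      h gray
      h black
      d gray
        c gray
        c black
        d→j: j black — skip
        d→l: l is gray → back edge
Back edge closes the cycle l → b → e → d → l; its vertices are {b, d, e, l}.

b, d, e, l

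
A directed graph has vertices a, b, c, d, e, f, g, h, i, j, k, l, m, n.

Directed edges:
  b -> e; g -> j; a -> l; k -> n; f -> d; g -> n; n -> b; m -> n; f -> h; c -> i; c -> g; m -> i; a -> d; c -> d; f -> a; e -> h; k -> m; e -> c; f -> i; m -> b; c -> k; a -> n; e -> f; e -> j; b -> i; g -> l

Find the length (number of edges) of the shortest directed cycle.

For each vertex v, BFS finds the shortest path from v back to v.
The shortest such closed walk is e → f → a → n → b → e, length 5.

5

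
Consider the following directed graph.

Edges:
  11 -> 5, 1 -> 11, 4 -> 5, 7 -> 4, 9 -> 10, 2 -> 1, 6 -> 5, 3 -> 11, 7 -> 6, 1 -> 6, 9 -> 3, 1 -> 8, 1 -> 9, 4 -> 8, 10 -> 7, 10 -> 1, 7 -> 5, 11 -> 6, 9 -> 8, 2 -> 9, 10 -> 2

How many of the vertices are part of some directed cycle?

A vertex is on a directed cycle iff it belongs to a strongly connected component of size ≥ 2 (or has a self-loop).
The vertices on cycles are {1, 2, 9, 10} — 4 in total.

4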